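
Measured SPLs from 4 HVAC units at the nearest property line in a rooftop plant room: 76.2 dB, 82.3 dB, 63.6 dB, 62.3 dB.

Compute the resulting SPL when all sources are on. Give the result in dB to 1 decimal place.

83.3 dB

Σ 10^(Lᵢ/10) = 2.155e+08.
Back to dB: 10·log₁₀ Σ = 83.3 dB.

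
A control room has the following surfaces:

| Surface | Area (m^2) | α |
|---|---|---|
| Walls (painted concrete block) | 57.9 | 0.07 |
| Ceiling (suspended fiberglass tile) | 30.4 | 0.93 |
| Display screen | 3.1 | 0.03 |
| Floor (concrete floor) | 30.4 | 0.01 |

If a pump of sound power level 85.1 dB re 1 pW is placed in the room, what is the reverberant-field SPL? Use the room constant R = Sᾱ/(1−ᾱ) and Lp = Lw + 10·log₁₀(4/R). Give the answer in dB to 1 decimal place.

Σ(Sᵢαᵢ) = 57.9×0.07 + 30.4×0.93 + 3.1×0.03 + 30.4×0.01 = 32.722; total area S = 121.8 m^2.
ᾱ = 32.722/121.8 = 0.2687; R = Sᾱ/(1−ᾱ) = 32.722/(1−0.2687) = 44.745 m^2.
Lp = 85.1 + 10·log₁₀(4/44.745) = 85.1 + (-10.49) = 74.6 dB.

74.6 dB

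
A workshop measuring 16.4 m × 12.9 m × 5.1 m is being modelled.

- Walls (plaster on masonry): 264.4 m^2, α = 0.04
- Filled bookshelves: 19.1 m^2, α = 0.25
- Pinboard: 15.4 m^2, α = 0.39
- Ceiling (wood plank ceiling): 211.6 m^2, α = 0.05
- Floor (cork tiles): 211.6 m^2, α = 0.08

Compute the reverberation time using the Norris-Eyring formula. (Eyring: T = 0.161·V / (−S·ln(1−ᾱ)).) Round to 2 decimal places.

Total surface area S = 264.4 + 19.1 + 15.4 + 211.6 + 211.6 = 722.1 m^2.
Σ(Sᵢαᵢ) = 264.4×0.04 + 19.1×0.25 + 15.4×0.39 + 211.6×0.05 + 211.6×0.08 = 48.865.
Mean coefficient ᾱ = A/S = 0.0677.
−S·ln(1−ᾱ) = −722.1 × ln(1 − 0.0677) = 50.620.
V = 16.4 × 12.9 × 5.1 = 1078.956 m³.
T = 0.161·V/[−S·ln(1−ᾱ)] = 0.161·1078.956/50.620 = 3.43 s.

3.43 seconds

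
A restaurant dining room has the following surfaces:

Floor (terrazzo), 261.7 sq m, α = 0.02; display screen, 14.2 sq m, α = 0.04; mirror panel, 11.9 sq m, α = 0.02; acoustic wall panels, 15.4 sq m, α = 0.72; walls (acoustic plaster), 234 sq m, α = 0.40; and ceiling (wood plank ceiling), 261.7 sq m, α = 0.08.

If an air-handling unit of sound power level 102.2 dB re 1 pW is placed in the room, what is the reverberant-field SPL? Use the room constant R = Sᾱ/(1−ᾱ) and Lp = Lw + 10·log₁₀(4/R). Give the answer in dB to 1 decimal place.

86.2 dB

Σ(Sᵢαᵢ) = 261.7·0.02 + 14.2·0.04 + 11.9·0.02 + 15.4·0.72 + 234·0.40 + 261.7·0.08 = 131.664; total area S = 798.9 sq m.
ᾱ = 131.664/798.9 = 0.1648; R = Sᾱ/(1−ᾱ) = 131.664/(1−0.1648) = 157.644 sq m.
Lp = Lw + 10 log₁₀(4/R) = 102.2 -15.96 = 86.2 dB.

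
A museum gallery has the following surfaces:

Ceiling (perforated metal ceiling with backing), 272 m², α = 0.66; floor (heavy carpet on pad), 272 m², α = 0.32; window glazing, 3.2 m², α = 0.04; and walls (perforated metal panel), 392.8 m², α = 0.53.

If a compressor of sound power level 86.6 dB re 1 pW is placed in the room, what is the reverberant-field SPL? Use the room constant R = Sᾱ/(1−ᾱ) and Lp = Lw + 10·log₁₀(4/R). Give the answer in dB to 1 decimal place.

Σ(Sᵢαᵢ) = 272·0.66 + 272·0.32 + 3.2·0.04 + 392.8·0.53 = 474.872; total area S = 940.0 m².
ᾱ = 0.5052, so room constant R = A/(1−ᾱ) = 959.725 m².
Lp = 86.6 + 10·log₁₀(4/959.725) = 86.6 + (-23.80) = 62.8 dB.

62.8 dB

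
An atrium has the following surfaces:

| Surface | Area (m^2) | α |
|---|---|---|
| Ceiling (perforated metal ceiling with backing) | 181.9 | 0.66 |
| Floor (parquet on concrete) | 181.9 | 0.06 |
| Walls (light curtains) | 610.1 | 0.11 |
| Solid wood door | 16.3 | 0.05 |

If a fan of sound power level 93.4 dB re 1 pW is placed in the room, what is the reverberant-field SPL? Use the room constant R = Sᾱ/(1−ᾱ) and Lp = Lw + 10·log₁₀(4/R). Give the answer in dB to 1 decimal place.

75.5 dB

Σ(Sᵢαᵢ) = 181.9·0.66 + 181.9·0.06 + 610.1·0.11 + 16.3·0.05 = 198.894; total area S = 990.2 m^2.
ᾱ = 0.2009, so room constant R = A/(1−ᾱ) = 248.898 m^2.
Lp = 93.4 + 10·log₁₀(4/248.898) = 93.4 + (-17.94) = 75.5 dB.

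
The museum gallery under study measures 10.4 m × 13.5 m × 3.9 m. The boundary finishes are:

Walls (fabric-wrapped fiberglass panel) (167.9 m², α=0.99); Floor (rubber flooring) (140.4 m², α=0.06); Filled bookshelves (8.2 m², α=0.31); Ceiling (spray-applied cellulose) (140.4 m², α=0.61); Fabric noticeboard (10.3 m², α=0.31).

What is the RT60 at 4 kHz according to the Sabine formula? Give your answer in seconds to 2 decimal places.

A = Σ Sᵢαᵢ = 167.9*0.99 + 140.4*0.06 + 8.2*0.31 + 140.4*0.61 + 10.3*0.31 = 266.024 sabins.
Room volume: 547.56 m³.
Sabine: RT60 = 0.161 × 547.56 / 266.024 = 0.33 s.

0.33 seconds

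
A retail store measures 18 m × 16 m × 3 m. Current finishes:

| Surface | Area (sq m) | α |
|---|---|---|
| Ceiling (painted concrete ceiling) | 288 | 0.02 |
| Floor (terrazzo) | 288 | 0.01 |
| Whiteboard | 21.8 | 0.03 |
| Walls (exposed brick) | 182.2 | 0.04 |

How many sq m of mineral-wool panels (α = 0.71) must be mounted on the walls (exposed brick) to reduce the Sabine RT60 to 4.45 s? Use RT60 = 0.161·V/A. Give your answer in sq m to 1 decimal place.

Summing Sᵢαᵢ: 5.760 + 2.880 + 0.654 + 7.288 → A₁ = 16.582 sabins.
Required A₂ = 0.161·864/4.45 = 31.259 sabins.
Absorption to add: 31.259 − 16.582 = 14.677 sabins.
Net gain per sq m: Δα = 0.71 − 0.04 = 0.67.
Panel area = 14.677 / 0.67 = 21.9 sq m.

21.9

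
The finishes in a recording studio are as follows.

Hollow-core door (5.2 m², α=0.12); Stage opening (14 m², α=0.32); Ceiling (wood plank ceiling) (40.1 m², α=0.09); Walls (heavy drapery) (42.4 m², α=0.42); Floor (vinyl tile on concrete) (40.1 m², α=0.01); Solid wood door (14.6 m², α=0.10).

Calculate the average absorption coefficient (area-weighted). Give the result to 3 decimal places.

S = Σ Sᵢ = 5.2 + 14 + 40.1 + 42.4 + 40.1 + 14.6 = 156.4 m².
Weighted sum Σ Sα = 28.382.
ᾱ = A/S = 0.181.

0.181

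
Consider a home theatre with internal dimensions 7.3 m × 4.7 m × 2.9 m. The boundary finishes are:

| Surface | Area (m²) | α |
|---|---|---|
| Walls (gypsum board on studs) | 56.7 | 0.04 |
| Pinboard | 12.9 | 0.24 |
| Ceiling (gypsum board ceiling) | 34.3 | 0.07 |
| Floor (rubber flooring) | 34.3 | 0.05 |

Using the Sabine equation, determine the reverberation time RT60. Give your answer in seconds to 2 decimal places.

A = Σ Sᵢαᵢ = 56.7×0.04 + 12.9×0.24 + 34.3×0.07 + 34.3×0.05 = 9.480 sabins.
V = 7.3·4.7·2.9 = 99.499 m³.
Sabine: RT60 = 0.161 × 99.499 / 9.480 = 1.69 s.

1.69 sec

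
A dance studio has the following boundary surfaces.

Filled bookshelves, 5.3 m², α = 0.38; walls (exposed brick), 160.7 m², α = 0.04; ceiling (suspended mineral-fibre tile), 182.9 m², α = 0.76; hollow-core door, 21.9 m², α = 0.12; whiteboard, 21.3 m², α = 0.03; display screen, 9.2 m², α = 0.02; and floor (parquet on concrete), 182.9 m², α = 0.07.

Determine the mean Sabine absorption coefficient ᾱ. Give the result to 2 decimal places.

0.28

S = Σ Sᵢ = 5.3 + 160.7 + 182.9 + 21.9 + 21.3 + 9.2 + 182.9 = 584.2 m².
Σ(Sᵢαᵢ) = 5.3*0.38 + 160.7*0.04 + 182.9*0.76 + 21.9*0.12 + 21.3*0.03 + 9.2*0.02 + 182.9*0.07 = 163.700.
ᾱ = 163.700 / 584.2 = 0.28.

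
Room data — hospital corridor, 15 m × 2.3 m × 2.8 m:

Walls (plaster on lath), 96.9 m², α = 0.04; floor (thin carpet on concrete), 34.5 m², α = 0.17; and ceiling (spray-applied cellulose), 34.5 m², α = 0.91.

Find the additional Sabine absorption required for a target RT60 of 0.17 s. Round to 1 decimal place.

50.3 sabins

Equivalent absorption area: A₁ = 96.9×0.04 + 34.5×0.17 + 34.5×0.91 = 41.136 m².
V = 96.6 m³. Required absorption A₂ = 0.161 × 96.6 / 0.17 = 91.486 sabins.
ΔA = A₂ − A₁ = 91.486 − 41.136 = 50.3 sabins.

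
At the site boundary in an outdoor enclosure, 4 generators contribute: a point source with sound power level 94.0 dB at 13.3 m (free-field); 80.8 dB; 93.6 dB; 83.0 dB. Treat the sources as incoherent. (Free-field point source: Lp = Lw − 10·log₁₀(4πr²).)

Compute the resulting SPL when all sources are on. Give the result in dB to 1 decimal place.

94.2 dB

Source at 13.3 m: Lp = 94.0 − 10·log₁₀(4π·13.3²) = 94.0 − 10·log₁₀(2222.865) = 60.5 dB.
Σ 10^(Lᵢ/10) = 2.612e+09.
Back to dB: 10·log₁₀ Σ = 94.2 dB.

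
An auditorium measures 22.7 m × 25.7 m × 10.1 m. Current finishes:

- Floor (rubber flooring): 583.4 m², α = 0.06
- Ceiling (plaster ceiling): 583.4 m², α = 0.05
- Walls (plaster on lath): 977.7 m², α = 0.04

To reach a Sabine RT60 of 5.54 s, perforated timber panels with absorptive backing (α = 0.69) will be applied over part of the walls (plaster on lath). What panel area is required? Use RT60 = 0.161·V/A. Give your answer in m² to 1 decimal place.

104.5

Total absorption A₁ = 583.4×0.06 + 583.4×0.05 + 977.7×0.04
  = 35.004 + 29.170 + 39.108 = 103.282 m² sabins.
Required A₂ = 0.161·5892.239/5.54 = 171.237 sabins.
Absorption to add: 171.237 − 103.282 = 67.955 sabins.
Net gain per m²: Δα = 0.69 − 0.04 = 0.65.
Area = ΔA/Δα = 67.955/0.65 = 104.5 m².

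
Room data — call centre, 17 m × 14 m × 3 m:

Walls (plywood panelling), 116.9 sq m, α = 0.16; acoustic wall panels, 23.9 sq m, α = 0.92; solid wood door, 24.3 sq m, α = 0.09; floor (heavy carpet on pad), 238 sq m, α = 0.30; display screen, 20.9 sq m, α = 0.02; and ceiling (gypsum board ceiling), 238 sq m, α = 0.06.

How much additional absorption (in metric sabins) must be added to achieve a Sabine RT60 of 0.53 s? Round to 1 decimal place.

87.9 sabins

A₁ = Σ Sᵢαᵢ = 116.9*0.16 + 23.9*0.92 + 24.3*0.09 + 238*0.30 + 20.9*0.02 + 238*0.06 = 128.977 sabins.
V = 714 m³. Required absorption A₂ = 0.161 × 714 / 0.53 = 216.894 sabins.
ΔA = A₂ − A₁ = 216.894 − 128.977 = 87.9 sabins.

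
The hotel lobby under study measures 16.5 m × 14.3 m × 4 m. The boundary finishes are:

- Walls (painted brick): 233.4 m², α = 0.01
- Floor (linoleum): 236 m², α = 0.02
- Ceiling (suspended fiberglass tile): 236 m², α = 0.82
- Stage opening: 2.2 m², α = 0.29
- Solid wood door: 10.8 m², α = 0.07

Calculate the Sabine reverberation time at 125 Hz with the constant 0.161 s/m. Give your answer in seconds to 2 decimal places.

A = Σ Sᵢαᵢ = 233.4*0.01 + 236*0.02 + 236*0.82 + 2.2*0.29 + 10.8*0.07 = 201.968 sabins.
Room volume: 943.8 m³.
Sabine: RT60 = 0.161 × 943.8 / 201.968 = 0.75 s.

0.75 s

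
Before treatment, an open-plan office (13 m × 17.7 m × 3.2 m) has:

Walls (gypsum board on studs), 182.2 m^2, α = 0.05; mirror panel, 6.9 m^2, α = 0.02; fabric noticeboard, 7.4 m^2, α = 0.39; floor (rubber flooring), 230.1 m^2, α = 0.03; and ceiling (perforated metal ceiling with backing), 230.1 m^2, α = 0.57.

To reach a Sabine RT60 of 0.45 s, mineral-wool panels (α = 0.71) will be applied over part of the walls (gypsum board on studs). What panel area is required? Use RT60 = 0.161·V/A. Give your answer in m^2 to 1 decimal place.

A₁ = Σ Sᵢαᵢ = 182.2*0.05 + 6.9*0.02 + 7.4*0.39 + 230.1*0.03 + 230.1*0.57 = 150.194 sabins.
Required A₂ = 0.161·736.32/0.45 = 263.439 sabins.
ΔA needed = 263.439 − 150.194 = 113.245 sabins.
Net gain per m^2: Δα = 0.71 − 0.05 = 0.66.
Panel area = 113.245 / 0.66 = 171.6 m^2.

171.6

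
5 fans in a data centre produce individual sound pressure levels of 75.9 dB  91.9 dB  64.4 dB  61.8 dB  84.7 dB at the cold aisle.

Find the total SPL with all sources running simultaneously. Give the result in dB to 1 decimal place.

Σ 10^(Lᵢ/10) = 1.887e+09.
Back to dB: 10·log₁₀ Σ = 92.8 dB.

92.8 dB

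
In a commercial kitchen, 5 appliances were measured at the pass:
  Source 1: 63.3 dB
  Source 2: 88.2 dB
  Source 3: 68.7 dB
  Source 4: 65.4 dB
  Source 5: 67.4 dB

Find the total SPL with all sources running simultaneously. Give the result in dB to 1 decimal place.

Sum in the linear (power) domain: Σ 10^(Lᵢ/10) = 10^(63.3/10) + 10^(88.2/10) + 10^(68.7/10) + 10^(65.4/10) + 10^(67.4/10) = 6.792e+08.
L_total = 10·log₁₀(6.792e+08) = 88.3 dB.

88.3 dB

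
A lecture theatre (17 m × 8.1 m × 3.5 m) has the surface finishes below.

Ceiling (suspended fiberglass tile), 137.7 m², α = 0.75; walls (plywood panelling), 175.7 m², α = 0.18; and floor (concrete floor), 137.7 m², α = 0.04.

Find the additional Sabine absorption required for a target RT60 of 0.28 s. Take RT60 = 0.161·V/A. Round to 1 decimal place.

136.7 sabins

Summing Sᵢαᵢ: 103.275 + 31.626 + 5.508 → A₁ = 140.409 sabins.
For T = 0.28 s, need A₂ = 0.161·V/T = 0.161·481.95/0.28 = 277.121 sabins.
ΔA = A₂ − A₁ = 277.121 − 140.409 = 136.7 sabins.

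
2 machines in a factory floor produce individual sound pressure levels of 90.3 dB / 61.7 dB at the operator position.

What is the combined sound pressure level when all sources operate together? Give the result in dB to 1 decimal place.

Converting to relative power and adding: 10^(90.3/10) + 10^(61.7/10) = 1.073e+09.
Combined level = 10 log₁₀(1.073e+09) = 90.3 dB.

90.3 dB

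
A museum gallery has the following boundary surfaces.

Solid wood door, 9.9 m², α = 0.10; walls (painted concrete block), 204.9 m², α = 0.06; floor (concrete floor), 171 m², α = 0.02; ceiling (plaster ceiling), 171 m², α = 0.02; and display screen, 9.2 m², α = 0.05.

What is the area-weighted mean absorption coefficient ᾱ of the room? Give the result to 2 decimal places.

0.04

Total surface area S = 566.0 m².
Weighted sum Σ Sα = 20.584.
ᾱ = 20.584 / 566.0 = 0.04.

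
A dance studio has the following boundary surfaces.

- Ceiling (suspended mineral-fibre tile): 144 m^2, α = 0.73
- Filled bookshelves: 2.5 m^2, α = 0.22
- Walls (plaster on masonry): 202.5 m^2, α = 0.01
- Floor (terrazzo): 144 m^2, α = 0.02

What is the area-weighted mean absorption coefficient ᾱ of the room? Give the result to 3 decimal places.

Total surface area S = 493.0 m^2.
A = 144×0.73 + 2.5×0.22 + 202.5×0.01 + 144×0.02 = 110.575 sabins.
ᾱ = 110.575 / 493.0 = 0.224.

0.224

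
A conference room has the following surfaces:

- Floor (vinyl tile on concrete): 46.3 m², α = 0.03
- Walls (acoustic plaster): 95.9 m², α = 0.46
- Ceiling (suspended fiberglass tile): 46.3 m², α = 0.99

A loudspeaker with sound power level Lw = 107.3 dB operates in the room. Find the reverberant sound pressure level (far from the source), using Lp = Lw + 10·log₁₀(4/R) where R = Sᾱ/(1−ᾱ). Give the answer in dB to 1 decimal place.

Σ(Sᵢαᵢ) = 46.3·0.03 + 95.9·0.46 + 46.3·0.99 = 91.340; total area S = 188.5 m².
ᾱ = 91.340/188.5 = 0.4846; R = Sᾱ/(1−ᾱ) = 91.340/(1−0.4846) = 177.222 m².
Lp = 107.3 + 10·log₁₀(4/177.222) = 107.3 + (-16.46) = 90.8 dB.

90.8 dB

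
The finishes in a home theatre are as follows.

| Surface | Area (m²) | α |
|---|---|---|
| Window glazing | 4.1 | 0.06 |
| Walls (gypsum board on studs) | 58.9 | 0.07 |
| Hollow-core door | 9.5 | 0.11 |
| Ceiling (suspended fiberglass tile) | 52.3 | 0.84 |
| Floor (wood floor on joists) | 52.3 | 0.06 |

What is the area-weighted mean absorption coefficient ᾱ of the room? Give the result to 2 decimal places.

0.30

S = Σ Sᵢ = 4.1 + 58.9 + 9.5 + 52.3 + 52.3 = 177.1 m².
Σ(Sᵢαᵢ) = 4.1*0.06 + 58.9*0.07 + 9.5*0.11 + 52.3*0.84 + 52.3*0.06 = 52.484.
ᾱ = 52.484 / 177.1 = 0.30.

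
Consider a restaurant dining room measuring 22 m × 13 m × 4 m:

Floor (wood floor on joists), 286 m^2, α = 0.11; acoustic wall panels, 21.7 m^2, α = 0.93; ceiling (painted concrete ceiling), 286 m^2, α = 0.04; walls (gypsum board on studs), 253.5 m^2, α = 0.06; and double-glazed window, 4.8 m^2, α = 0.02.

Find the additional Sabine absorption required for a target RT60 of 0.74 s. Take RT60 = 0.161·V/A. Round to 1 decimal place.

Total absorption A₁ = 286·0.11 + 21.7·0.93 + 286·0.04 + 253.5·0.06 + 4.8·0.02
  = 31.460 + 20.181 + 11.440 + 15.210 + 0.096 = 78.387 m^2 sabins.
V = 1144 m³. Required absorption A₂ = 0.161 × 1144 / 0.74 = 248.897 sabins.
Additional absorption ΔA = 248.897 − 78.387 = 170.5 sabins.

170.5 sabins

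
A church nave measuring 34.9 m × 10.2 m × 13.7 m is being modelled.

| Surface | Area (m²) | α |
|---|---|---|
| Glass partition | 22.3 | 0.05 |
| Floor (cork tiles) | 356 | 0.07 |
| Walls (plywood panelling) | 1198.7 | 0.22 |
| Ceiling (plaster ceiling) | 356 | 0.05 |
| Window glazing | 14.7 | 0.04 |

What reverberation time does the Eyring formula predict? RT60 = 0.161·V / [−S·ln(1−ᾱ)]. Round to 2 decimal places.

Total surface area S = 22.3 + 356 + 1198.7 + 356 + 14.7 = 1947.7 m².
Σ(Sᵢαᵢ) = 22.3×0.05 + 356×0.07 + 1198.7×0.22 + 356×0.05 + 14.7×0.04 = 308.137.
ᾱ = 308.137 / 1947.7 = 0.1582.
Eyring denominator: −S ln(1−ᾱ) = 335.419.
V = 34.9 × 10.2 × 13.7 = 4876.926 m³.
RT60 = 0.161 × 4876.926 / 335.419 = 2.34 s.

2.34 s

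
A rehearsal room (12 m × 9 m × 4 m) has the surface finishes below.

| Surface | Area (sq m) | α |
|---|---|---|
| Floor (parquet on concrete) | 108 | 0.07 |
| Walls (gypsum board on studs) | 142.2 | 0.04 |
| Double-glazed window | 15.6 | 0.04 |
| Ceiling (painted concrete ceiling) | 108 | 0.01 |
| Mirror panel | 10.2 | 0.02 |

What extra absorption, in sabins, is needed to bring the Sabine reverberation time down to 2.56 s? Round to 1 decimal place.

Total absorption A₁ = 108×0.07 + 142.2×0.04 + 15.6×0.04 + 108×0.01 + 10.2×0.02
  = 7.560 + 5.688 + 0.624 + 1.080 + 0.204 = 15.156 sq m sabins.
V = 432 m³. Required absorption A₂ = 0.161 × 432 / 2.56 = 27.169 sabins.
Additional absorption ΔA = 27.169 − 15.156 = 12.0 sabins.

12.0 sabins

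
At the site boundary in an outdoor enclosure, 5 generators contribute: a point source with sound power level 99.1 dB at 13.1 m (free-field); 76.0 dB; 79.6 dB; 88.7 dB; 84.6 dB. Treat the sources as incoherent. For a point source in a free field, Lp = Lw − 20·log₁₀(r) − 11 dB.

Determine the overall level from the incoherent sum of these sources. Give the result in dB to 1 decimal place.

90.7 dB

Source at 13.1 m: Lp = 99.1 − 20·log₁₀(13.1) − 11 = 65.8 dB.
Converting to relative power and adding: 10^(65.8/10) + 10^(76.0/10) + 10^(79.6/10) + 10^(88.7/10) + 10^(84.6/10) = 1.165e+09.
Back to dB: 10·log₁₀ Σ = 90.7 dB.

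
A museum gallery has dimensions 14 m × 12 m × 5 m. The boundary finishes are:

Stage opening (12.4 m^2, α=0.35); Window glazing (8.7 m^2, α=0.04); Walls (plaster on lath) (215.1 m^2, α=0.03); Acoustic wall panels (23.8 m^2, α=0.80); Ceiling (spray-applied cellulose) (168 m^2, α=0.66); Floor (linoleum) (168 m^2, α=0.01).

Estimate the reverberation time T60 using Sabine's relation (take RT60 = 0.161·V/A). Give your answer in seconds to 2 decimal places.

A = Σ Sᵢαᵢ = 12.4*0.35 + 8.7*0.04 + 215.1*0.03 + 23.8*0.80 + 168*0.66 + 168*0.01 = 142.741 sabins.
Volume V = 14 × 12 × 5 = 840 m³.
T = 0.161 V/A = 0.161·840/142.741 = 0.95 s.

0.95 s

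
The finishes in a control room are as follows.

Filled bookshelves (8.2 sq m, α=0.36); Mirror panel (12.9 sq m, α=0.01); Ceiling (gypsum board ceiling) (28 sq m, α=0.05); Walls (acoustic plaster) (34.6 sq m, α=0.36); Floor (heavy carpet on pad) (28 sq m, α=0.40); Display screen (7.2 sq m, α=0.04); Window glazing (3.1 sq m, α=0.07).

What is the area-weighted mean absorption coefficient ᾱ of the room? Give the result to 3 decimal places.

Total surface area S = 122.0 sq m.
Σ(Sᵢαᵢ) = 8.2*0.36 + 12.9*0.01 + 28*0.05 + 34.6*0.36 + 28*0.40 + 7.2*0.04 + 3.1*0.07 = 28.642.
ᾱ = A/S = 0.235.

0.235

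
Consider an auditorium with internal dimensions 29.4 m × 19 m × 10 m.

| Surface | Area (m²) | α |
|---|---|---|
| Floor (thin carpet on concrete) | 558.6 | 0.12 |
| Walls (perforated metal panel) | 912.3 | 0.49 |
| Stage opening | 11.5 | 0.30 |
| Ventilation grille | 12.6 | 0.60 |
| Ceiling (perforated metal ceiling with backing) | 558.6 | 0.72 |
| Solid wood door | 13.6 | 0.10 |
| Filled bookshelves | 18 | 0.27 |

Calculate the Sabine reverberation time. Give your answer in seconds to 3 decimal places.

0.963 sec

Total absorption A = 558.6×0.12 + 912.3×0.49 + 11.5×0.30 + 12.6×0.60 + 558.6×0.72 + 13.6×0.10 + 18×0.27
  = 67.032 + 447.027 + 3.450 + 7.560 + 402.192 + 1.360 + 4.860 = 933.481 m² sabins.
Volume V = 29.4 × 19 × 10 = 5586 m³.
T = 0.161 V/A = 0.161·5586/933.481 = 0.963 s.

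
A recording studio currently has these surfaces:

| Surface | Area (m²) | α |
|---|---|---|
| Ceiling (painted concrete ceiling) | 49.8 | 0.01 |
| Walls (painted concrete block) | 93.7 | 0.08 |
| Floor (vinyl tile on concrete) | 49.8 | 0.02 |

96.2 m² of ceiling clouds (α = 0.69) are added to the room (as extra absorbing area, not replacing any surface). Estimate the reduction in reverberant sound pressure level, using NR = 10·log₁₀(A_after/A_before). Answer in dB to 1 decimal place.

9.2 dB

A_before = Σ Sᵢαᵢ = 49.8*0.01 + 93.7*0.08 + 49.8*0.02 = 8.990 sabins.
Treatment contributes 96.2·0.69 = 66.378 sabins.
New total A_after = 75.368 sabins.
Reduction = 10 log₁₀(A_after/A_before) = 10 log₁₀(8.3835) = 9.2 dB.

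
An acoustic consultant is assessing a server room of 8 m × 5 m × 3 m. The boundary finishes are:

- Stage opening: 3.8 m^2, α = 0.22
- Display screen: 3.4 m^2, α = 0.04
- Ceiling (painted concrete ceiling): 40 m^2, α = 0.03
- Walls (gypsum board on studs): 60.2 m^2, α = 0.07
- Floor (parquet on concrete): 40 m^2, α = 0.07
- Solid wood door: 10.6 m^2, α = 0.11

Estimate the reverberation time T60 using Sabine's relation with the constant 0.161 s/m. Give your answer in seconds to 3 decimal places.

1.866 sec

Total absorption A = 3.8·0.22 + 3.4·0.04 + 40·0.03 + 60.2·0.07 + 40·0.07 + 10.6·0.11
  = 0.836 + 0.136 + 1.200 + 4.214 + 2.800 + 1.166 = 10.352 m^2 sabins.
V = 8·5·3 = 120 m³.
RT60 = 0.161 · V / A = 0.161 × 120 / 10.352 = 1.866 s.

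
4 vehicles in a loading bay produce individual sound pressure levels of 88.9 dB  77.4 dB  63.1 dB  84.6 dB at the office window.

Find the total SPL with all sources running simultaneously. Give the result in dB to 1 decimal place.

Sum in the linear (power) domain: Σ 10^(Lᵢ/10) = 10^(88.9/10) + 10^(77.4/10) + 10^(63.1/10) + 10^(84.6/10) = 1.122e+09.
Back to dB: 10·log₁₀ Σ = 90.5 dB.

90.5 dB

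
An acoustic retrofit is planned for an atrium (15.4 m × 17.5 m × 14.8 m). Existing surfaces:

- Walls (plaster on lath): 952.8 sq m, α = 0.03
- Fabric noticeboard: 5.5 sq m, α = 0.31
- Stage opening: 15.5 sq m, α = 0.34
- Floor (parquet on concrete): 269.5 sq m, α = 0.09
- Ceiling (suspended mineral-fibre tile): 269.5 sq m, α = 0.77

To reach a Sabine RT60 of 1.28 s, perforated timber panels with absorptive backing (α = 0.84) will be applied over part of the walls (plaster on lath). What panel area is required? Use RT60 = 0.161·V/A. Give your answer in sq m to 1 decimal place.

Total absorption A₁ = 952.8*0.03 + 5.5*0.31 + 15.5*0.34 + 269.5*0.09 + 269.5*0.77
  = 28.584 + 1.705 + 5.270 + 24.255 + 207.515 = 267.329 sq m sabins.
Required A₂ = 0.161·3988.6/1.28 = 501.691 sabins.
ΔA needed = 501.691 − 267.329 = 234.362 sabins.
Each sq m of panel replacing the walls (plaster on lath) adds (0.84 − 0.03) = 0.81 sabins.
Area = ΔA/Δα = 234.362/0.81 = 289.3 sq m.

289.3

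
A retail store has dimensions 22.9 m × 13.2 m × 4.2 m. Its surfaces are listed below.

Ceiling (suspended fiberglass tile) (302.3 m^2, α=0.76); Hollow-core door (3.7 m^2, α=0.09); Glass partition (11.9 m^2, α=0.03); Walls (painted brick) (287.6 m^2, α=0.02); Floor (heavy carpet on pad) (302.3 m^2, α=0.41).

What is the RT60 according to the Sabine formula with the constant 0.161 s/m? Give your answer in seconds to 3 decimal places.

Total absorption A = 302.3·0.76 + 3.7·0.09 + 11.9·0.03 + 287.6·0.02 + 302.3·0.41
  = 229.748 + 0.333 + 0.357 + 5.752 + 123.943 = 360.133 m^2 sabins.
V = 22.9·13.2·4.2 = 1269.576 m³.
RT60 = 0.161 · V / A = 0.161 × 1269.576 / 360.133 = 0.568 s.

0.568 s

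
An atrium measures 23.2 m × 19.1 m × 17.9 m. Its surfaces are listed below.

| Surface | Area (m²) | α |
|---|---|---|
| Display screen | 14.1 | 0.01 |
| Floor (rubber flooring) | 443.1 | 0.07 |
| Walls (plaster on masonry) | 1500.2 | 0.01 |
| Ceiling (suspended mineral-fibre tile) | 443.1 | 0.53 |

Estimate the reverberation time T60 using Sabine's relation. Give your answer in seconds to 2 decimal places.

4.54 seconds

A = Σ Sᵢαᵢ = 14.1*0.01 + 443.1*0.07 + 1500.2*0.01 + 443.1*0.53 = 281.003 sabins.
V = 23.2·19.1·17.9 = 7931.848 m³.
T = 0.161 V/A = 0.161·7931.848/281.003 = 4.54 s.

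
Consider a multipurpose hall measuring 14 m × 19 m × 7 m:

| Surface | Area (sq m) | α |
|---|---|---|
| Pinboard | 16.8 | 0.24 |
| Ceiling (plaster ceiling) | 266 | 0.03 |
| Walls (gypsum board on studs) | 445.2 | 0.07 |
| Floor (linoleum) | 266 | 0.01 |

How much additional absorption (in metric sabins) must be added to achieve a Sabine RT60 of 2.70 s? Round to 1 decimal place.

65.2 sabins

Summing Sᵢαᵢ: 4.032 + 7.980 + 31.164 + 2.660 → A₁ = 45.836 sabins.
For T = 2.70 s, need A₂ = 0.161·V/T = 0.161·1862/2.70 = 111.030 sabins.
ΔA = A₂ − A₁ = 111.030 − 45.836 = 65.2 sabins.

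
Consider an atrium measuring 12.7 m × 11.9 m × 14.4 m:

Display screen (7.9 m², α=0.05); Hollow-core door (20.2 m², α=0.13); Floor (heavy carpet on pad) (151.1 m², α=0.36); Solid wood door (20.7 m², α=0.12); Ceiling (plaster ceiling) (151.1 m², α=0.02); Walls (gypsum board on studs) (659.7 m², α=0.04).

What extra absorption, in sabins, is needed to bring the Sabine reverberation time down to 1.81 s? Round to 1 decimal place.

Equivalent absorption area: A₁ = 7.9×0.05 + 20.2×0.13 + 151.1×0.36 + 20.7×0.12 + 151.1×0.02 + 659.7×0.04 = 89.311 m².
Target A₂ = 0.161·2176.272/1.81 = 193.580 sabins (V = 2176.272 m³).
Additional absorption ΔA = 193.580 − 89.311 = 104.3 sabins.

104.3 sabins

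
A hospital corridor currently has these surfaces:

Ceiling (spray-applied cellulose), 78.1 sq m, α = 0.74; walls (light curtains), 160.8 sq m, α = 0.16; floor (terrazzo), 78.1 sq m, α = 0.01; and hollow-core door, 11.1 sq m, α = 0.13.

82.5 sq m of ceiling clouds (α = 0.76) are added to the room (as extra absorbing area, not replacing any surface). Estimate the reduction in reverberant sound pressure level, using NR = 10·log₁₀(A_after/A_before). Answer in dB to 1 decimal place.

Equivalent absorption area: A_before = 78.1*0.74 + 160.8*0.16 + 78.1*0.01 + 11.1*0.13 = 85.746 sq m.
Treatment contributes 82.5·0.76 = 62.700 sabins.
A_after = 85.746 + 62.700 = 148.446 sabins.
Reduction = 10 log₁₀(A_after/A_before) = 10 log₁₀(1.7312) = 2.4 dB.

2.4 dB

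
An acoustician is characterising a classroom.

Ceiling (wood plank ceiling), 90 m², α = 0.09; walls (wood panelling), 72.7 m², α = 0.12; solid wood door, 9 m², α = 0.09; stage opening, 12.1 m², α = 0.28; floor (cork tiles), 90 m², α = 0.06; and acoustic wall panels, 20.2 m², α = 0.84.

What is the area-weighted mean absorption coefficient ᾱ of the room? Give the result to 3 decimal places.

0.148

Total surface area S = 294.0 m².
Weighted sum Σ Sα = 43.390.
ᾱ = 43.390 / 294.0 = 0.148.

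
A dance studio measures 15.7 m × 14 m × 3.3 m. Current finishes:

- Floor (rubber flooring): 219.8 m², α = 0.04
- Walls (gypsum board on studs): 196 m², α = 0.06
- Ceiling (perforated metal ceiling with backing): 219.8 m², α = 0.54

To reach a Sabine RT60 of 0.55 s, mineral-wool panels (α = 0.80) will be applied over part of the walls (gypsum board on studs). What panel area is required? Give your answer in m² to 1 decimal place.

98.8

A₁ = Σ Sᵢαᵢ = 219.8*0.04 + 196*0.06 + 219.8*0.54 = 139.244 sabins.
V = 725.34 m³. Target absorption A₂ = 0.161 × 725.34 / 0.55 = 212.327 sabins.
ΔA needed = 212.327 − 139.244 = 73.083 sabins.
Each m² of panel replacing the walls (gypsum board on studs) adds (0.80 − 0.06) = 0.74 sabins.
Panel area = 73.083 / 0.74 = 98.8 m².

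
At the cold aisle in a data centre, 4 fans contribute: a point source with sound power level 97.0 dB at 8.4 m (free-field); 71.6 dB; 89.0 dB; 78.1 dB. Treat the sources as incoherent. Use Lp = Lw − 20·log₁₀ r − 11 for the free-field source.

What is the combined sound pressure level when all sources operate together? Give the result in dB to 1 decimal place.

89.4 dB

Source at 8.4 m: Lp = 97.0 − 20·log₁₀(8.4) − 11 = 67.5 dB.
Sum in the linear (power) domain: Σ 10^(Lᵢ/10) = 10^(67.5/10) + 10^(71.6/10) + 10^(89.0/10) + 10^(78.1/10) = 8.79e+08.
L_total = 10·log₁₀(8.79e+08) = 89.4 dB.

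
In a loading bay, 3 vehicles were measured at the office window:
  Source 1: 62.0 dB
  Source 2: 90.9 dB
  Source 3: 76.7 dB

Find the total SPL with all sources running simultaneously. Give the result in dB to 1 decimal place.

Converting to relative power and adding: 10^(62.0/10) + 10^(90.9/10) + 10^(76.7/10) = 1.279e+09.
Combined level = 10 log₁₀(1.279e+09) = 91.1 dB.

91.1 dB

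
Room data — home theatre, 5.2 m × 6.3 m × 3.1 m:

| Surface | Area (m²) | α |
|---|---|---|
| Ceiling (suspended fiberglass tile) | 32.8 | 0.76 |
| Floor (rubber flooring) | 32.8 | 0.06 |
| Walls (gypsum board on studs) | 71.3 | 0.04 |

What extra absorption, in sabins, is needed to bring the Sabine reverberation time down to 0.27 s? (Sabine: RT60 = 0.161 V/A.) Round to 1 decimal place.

Equivalent absorption area: A₁ = 32.8·0.76 + 32.8·0.06 + 71.3·0.04 = 29.748 m².
Target A₂ = 0.161·101.556/0.27 = 60.557 sabins (V = 101.556 m³).
Shortfall: 60.557 − 29.748 = 30.8 sabins.

30.8 sabins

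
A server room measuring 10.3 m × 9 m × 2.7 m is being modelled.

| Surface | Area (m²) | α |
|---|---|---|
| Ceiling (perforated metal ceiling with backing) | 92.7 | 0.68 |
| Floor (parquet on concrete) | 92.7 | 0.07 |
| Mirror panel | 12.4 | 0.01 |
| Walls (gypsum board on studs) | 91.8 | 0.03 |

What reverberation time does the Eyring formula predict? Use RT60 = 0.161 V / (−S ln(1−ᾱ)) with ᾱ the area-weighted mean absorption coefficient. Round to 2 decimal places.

0.48 sec

S = Σ Sᵢ = 289.6 m².
Σ(Sᵢαᵢ) = 92.7×0.68 + 92.7×0.07 + 12.4×0.01 + 91.8×0.03 = 72.403.
Mean coefficient ᾱ = A/S = 0.2500.
−S·ln(1−ᾱ) = −289.6 × ln(1 − 0.2500) = 83.313.
V = 10.3 × 9 × 2.7 = 250.29 m³.
T = 0.161·V/[−S·ln(1−ᾱ)] = 0.161·250.29/83.313 = 0.48 s.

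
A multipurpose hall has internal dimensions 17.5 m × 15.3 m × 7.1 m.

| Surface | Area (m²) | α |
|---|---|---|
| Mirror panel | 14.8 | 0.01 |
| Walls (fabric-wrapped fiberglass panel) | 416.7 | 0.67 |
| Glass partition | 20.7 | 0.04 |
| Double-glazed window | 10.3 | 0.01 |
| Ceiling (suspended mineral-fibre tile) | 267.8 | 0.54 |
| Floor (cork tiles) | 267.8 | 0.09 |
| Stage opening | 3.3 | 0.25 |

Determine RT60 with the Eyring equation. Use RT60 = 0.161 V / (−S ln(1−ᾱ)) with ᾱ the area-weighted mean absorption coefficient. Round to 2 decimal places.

S = Σ Sᵢ = 1001.4 m².
Absorption A = 14.8·0.01 + 416.7·0.67 + 20.7·0.04 + 10.3·0.01 + 267.8·0.54 + 267.8·0.09 + 3.3·0.25 = 449.807 sabins.
Mean coefficient ᾱ = A/S = 0.4492.
Eyring denominator: −S ln(1−ᾱ) = 597.218.
V = 17.5 × 15.3 × 7.1 = 1901.025 m³.
T = 0.161·V/[−S·ln(1−ᾱ)] = 0.161·1901.025/597.218 = 0.51 s.

0.51 s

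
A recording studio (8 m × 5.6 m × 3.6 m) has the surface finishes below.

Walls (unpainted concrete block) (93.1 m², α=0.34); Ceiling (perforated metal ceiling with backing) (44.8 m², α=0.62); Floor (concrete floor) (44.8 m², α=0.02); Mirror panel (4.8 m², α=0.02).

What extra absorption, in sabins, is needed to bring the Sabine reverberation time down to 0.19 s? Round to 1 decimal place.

76.2 sabins

Equivalent absorption area: A₁ = 93.1·0.34 + 44.8·0.62 + 44.8·0.02 + 4.8·0.02 = 60.422 m².
For T = 0.19 s, need A₂ = 0.161·V/T = 0.161·161.28/0.19 = 136.664 sabins.
Additional absorption ΔA = 136.664 − 60.422 = 76.2 sabins.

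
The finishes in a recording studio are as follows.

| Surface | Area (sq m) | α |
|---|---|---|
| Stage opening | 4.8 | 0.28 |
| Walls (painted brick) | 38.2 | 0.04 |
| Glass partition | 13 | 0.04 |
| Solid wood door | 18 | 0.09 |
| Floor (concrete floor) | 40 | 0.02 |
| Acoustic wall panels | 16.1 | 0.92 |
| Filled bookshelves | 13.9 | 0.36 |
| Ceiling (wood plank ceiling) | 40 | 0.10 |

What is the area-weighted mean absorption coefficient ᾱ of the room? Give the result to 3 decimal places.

Total surface area S = 184.0 sq m.
Σ(Sᵢαᵢ) = 4.8×0.28 + 38.2×0.04 + 13×0.04 + 18×0.09 + 40×0.02 + 16.1×0.92 + 13.9×0.36 + 40×0.10 = 29.628.
ᾱ = 29.628 / 184.0 = 0.161.

0.161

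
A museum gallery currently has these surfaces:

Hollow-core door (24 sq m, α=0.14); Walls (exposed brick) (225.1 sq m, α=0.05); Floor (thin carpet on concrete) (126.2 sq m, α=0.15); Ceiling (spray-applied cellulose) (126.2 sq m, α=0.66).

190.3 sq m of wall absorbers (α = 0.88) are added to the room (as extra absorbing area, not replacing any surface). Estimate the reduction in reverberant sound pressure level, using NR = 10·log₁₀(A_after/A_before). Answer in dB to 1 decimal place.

3.9 dB

Equivalent absorption area: A_before = 24*0.14 + 225.1*0.05 + 126.2*0.15 + 126.2*0.66 = 116.837 sq m.
Treatment contributes 190.3·0.88 = 167.464 sabins.
New total A_after = 284.301 sabins.
NR = 10·log₁₀(284.301/116.837) = 3.9 dB.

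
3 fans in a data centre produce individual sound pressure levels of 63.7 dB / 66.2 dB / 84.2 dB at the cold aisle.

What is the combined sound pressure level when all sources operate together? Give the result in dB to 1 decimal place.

Σ 10^(Lᵢ/10) = 2.695e+08.
L_total = 10·log₁₀(2.695e+08) = 84.3 dB.

84.3 dB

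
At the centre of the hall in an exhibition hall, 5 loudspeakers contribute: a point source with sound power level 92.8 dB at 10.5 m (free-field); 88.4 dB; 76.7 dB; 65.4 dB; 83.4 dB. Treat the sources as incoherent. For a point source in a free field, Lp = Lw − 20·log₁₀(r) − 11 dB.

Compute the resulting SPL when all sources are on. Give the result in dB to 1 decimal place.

89.8 dB

Source at 10.5 m: Lp = 92.8 − 20·log₁₀(10.5) − 11 = 61.4 dB.
Σ 10^(Lᵢ/10) = 9.622e+08.
Combined level = 10 log₁₀(9.622e+08) = 89.8 dB.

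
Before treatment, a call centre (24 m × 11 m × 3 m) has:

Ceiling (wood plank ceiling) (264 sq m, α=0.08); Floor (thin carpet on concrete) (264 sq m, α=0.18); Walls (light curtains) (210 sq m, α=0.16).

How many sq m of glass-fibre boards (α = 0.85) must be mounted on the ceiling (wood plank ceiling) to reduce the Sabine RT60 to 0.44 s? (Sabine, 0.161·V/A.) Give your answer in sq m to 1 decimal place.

243.6

Summing Sᵢαᵢ: 21.120 + 47.520 + 33.600 → A₁ = 102.240 sabins.
Required A₂ = 0.161·792/0.44 = 289.800 sabins.
ΔA needed = 289.800 − 102.240 = 187.560 sabins.
Net gain per sq m: Δα = 0.85 − 0.08 = 0.77.
Area = ΔA/Δα = 187.560/0.77 = 243.6 sq m.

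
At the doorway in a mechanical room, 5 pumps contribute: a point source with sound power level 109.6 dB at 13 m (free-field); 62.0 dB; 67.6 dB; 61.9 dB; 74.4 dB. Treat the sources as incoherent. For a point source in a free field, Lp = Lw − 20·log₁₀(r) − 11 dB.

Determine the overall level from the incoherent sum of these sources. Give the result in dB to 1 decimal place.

79.0 dB

Source at 13 m: Lp = 109.6 − 20·log₁₀(13) − 11 = 76.3 dB.
Σ 10^(Lᵢ/10) = 7.909e+07.
Combined level = 10 log₁₀(7.909e+07) = 79.0 dB.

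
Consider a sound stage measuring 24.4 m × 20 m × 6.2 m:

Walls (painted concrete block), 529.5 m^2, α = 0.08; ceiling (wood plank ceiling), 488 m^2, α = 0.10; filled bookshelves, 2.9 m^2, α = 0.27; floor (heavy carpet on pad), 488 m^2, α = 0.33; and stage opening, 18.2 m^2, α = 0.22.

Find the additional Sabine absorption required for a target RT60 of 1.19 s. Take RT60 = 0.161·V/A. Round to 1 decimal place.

Total absorption A₁ = 529.5·0.08 + 488·0.10 + 2.9·0.27 + 488·0.33 + 18.2·0.22
  = 42.360 + 48.800 + 0.783 + 161.040 + 4.004 = 256.987 m^2 sabins.
Target A₂ = 0.161·3025.6/1.19 = 409.346 sabins (V = 3025.6 m³).
Additional absorption ΔA = 409.346 − 256.987 = 152.4 sabins.

152.4 sabins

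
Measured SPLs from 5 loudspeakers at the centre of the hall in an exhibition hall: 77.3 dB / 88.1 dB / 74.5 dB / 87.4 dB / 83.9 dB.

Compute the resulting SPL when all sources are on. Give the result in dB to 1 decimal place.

91.8 dB

Converting to relative power and adding: 10^(77.3/10) + 10^(88.1/10) + 10^(74.5/10) + 10^(87.4/10) + 10^(83.9/10) = 1.523e+09.
Back to dB: 10·log₁₀ Σ = 91.8 dB.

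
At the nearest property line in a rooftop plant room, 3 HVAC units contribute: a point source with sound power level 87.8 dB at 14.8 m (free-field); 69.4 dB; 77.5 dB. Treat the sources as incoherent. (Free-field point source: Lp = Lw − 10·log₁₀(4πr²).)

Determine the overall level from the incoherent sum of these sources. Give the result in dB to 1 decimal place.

78.1 dB

Source at 14.8 m: Lp = 87.8 − 10·log₁₀(4π·14.8²) = 87.8 − 10·log₁₀(2752.538) = 53.4 dB.
Sum in the linear (power) domain: Σ 10^(Lᵢ/10) = 10^(53.4/10) + 10^(69.4/10) + 10^(77.5/10) = 6.516e+07.
Combined level = 10 log₁₀(6.516e+07) = 78.1 dB.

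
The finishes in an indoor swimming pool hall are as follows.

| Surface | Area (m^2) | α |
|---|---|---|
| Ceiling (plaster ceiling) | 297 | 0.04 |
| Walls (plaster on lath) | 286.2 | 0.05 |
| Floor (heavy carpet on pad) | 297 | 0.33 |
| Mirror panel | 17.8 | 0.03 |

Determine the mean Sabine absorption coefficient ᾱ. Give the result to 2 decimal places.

Total surface area S = 898.0 m^2.
Σ(Sᵢαᵢ) = 297*0.04 + 286.2*0.05 + 297*0.33 + 17.8*0.03 = 124.734.
ᾱ = A/S = 0.14.

0.14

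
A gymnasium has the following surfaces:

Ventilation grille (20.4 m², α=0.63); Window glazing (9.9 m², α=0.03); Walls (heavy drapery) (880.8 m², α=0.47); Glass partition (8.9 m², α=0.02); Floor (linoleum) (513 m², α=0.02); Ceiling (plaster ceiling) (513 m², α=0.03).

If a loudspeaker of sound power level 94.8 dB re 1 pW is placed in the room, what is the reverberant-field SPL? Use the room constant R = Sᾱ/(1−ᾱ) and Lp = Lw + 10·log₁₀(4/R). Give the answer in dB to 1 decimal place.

73.1 dB

Σ(Sᵢαᵢ) = 20.4·0.63 + 9.9·0.03 + 880.8·0.47 + 8.9·0.02 + 513·0.02 + 513·0.03 = 452.953; total area S = 1946.0 m².
ᾱ = 452.953/1946.0 = 0.2328; R = Sᾱ/(1−ᾱ) = 452.953/(1−0.2328) = 590.398 m².
Lp = Lw + 10 log₁₀(4/R) = 94.8 -21.69 = 73.1 dB.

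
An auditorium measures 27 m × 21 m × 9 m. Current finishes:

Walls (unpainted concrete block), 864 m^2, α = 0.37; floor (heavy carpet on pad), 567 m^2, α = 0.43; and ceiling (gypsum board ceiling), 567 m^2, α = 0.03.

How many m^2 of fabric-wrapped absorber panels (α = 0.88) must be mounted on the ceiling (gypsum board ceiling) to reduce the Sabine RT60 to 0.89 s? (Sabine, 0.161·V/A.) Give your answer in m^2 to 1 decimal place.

403.1

Equivalent absorption area: A₁ = 864*0.37 + 567*0.43 + 567*0.03 = 580.500 m^2.
V = 5103 m³. Target absorption A₂ = 0.161 × 5103 / 0.89 = 923.127 sabins.
Absorption to add: 923.127 − 580.500 = 342.627 sabins.
Net gain per m^2: Δα = 0.88 − 0.03 = 0.85.
Panel area = 342.627 / 0.85 = 403.1 m^2.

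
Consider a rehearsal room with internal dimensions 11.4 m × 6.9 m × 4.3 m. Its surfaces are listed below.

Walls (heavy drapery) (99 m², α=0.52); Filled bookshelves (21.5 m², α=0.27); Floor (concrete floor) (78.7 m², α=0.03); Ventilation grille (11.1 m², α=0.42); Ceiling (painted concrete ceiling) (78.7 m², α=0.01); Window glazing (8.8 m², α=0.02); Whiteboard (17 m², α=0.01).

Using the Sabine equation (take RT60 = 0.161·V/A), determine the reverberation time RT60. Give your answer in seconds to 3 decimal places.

0.832 seconds

A = Σ Sᵢαᵢ = 99·0.52 + 21.5·0.27 + 78.7·0.03 + 11.1·0.42 + 78.7·0.01 + 8.8·0.02 + 17·0.01 = 65.441 sabins.
Volume V = 11.4 × 6.9 × 4.3 = 338.238 m³.
RT60 = 0.161 · V / A = 0.161 × 338.238 / 65.441 = 0.832 s.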